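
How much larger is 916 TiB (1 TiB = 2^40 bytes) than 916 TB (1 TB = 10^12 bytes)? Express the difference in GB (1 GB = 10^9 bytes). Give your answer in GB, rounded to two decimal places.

916 TiB = 916 × 1,099,511,627,776 = 1,007,152,651,042,816 bytes
916 TB = 916 × 1,000,000,000,000 = 916,000,000,000,000 bytes
difference = 91,152,651,042,816 bytes
91,152,651,042,816 / 1,000,000,000 = 91,152.65 GB

91,152.65 GB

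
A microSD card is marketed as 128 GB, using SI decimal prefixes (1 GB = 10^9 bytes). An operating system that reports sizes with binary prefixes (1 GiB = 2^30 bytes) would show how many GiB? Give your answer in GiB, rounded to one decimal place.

119.2 GiB

128 GB = 128 × 10^9 bytes = 128,000,000,000 bytes
1 GiB = 2^30 bytes = 1,073,741,824 bytes
128,000,000,000 / 1,073,741,824 = 119.2 GiB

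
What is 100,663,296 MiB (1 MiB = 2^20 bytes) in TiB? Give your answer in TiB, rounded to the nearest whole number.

100,663,296 MiB = 100,663,296 × 2^20 bytes = 105,553,116,266,496 bytes
1 TiB = 1,099,511,627,776 bytes
105,553,116,266,496 / 1,099,511,627,776 = 96 TiB

96 TiB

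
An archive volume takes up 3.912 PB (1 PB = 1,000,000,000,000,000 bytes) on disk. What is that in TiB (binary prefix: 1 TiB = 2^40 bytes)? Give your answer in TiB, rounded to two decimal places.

3.912 PB = 3.912 × 10^15 bytes = 3,912,000,000,000,000 bytes
1 TiB = 1,099,511,627,776 bytes
3,912,000,000,000,000 / 1,099,511,627,776 = 3,557.94 TiB

3,557.94 TiB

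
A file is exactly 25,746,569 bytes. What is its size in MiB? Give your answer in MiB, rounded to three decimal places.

24.554 MiB

25,746,569 bytes given.
1 MiB = 1,048,576 bytes
25,746,569 / 1,048,576 = 24.554 MiB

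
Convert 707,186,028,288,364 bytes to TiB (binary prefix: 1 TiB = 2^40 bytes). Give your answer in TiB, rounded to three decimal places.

707,186,028,288,364 bytes given.
1 TiB = 1,099,511,627,776 bytes
707,186,028,288,364 / 1,099,511,627,776 = 643.182 TiB

643.182 TiB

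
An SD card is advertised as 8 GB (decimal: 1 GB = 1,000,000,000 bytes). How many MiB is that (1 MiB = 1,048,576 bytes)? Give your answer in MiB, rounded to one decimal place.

8 GB = 8 × 10^9 bytes = 8,000,000,000 bytes
1 MiB = 1,048,576 bytes
8,000,000,000 / 1,048,576 = 7,629.4 MiB

7,629.4 MiB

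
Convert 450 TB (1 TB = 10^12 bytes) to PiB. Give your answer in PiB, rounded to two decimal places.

450 TB × 1,000,000,000,000 bytes/TB = 450,000,000,000,000 bytes
1 PiB = 2^50 bytes = 1,125,899,906,842,624 bytes
450,000,000,000,000 / 1,125,899,906,842,624 = 0.40 PiB

0.40 PiB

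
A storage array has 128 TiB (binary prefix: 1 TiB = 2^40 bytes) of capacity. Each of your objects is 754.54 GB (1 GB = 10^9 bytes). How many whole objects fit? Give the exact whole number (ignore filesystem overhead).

186

Capacity: 128 TiB = 140,737,488,355,328 bytes
Per item: 754.54 GB = 754,540,000,000 bytes
⌊140,737,488,355,328 / 754,540,000,000⌋ = 186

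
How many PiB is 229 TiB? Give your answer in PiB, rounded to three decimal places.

0.224 PiB

229 TiB × 1,099,511,627,776 bytes/TiB = 251,788,162,760,704 bytes
1 PiB = 2^50 bytes = 1,125,899,906,842,624 bytes
251,788,162,760,704 / 1,125,899,906,842,624 = 0.224 PiB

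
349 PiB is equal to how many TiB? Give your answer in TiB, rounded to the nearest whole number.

349 PiB = 349 × 2^50 bytes = 392,939,067,488,075,776 bytes
1 TiB = 1,099,511,627,776 bytes
392,939,067,488,075,776 / 1,099,511,627,776 = 357,376 TiB

357,376 TiB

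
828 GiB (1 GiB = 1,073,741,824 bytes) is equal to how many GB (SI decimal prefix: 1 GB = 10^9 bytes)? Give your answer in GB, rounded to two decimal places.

889.06 GB

828 GiB × 1,073,741,824 bytes/GiB = 889,058,230,272 bytes
1 GB = 10^9 bytes = 1,000,000,000 bytes
889,058,230,272 / 1,000,000,000 = 889.06 GB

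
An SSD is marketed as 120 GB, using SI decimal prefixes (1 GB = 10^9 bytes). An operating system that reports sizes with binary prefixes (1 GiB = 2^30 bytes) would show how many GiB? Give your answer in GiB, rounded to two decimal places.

111.76 GiB

120 GB = 120 × 10^9 bytes = 120,000,000,000 bytes
1 GiB = 1,073,741,824 bytes
120,000,000,000 / 1,073,741,824 = 111.76 GiB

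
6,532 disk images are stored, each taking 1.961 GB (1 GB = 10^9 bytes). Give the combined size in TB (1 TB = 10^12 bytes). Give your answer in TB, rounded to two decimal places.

Total = 6,532 × 1.961 GB = 12809.252 GB
= 12809.252 × 1,000,000,000 bytes = 12,809,252,000,000 bytes
1 TB = 1,000,000,000,000 bytes
12,809,252,000,000 / 1,000,000,000,000 = 12.81 TB

12.81 TB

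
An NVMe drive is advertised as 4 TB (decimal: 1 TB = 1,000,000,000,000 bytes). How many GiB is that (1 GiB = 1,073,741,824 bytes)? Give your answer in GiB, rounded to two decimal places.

3,725.29 GiB

4 TB = 4 × 10^12 bytes = 4,000,000,000,000 bytes
1 GiB = 2^30 bytes = 1,073,741,824 bytes
4,000,000,000,000 / 1,073,741,824 = 3,725.29 GiB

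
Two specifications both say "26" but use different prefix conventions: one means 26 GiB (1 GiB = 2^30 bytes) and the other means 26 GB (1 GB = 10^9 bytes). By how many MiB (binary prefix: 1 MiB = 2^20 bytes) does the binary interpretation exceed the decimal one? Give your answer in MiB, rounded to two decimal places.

26 GiB = 26 × 1,073,741,824 = 27,917,287,424 bytes
26 GB = 26 × 1,000,000,000 = 26,000,000,000 bytes
difference = 1,917,287,424 bytes
1,917,287,424 / 1,048,576 = 1,828.47 MiB

1,828.47 MiB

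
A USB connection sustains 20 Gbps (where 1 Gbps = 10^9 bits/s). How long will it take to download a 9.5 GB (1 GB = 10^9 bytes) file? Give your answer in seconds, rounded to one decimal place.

9.5 GB = 9,500,000,000 bytes = 76,000,000,000 bits
20 Gbps = 20,000,000,000 bits/s
time = 76,000,000,000 / 20,000,000,000 = 3.8 s

3.8 seconds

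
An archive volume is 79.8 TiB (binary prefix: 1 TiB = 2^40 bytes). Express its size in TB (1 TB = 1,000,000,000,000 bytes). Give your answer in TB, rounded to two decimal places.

79.8 TiB × 1,099,511,627,776 bytes/TiB = 87,741,027,896,524.8 bytes
1 TB = 10^12 bytes = 1,000,000,000,000 bytes
87,741,027,896,524.8 / 1,000,000,000,000 = 87.74 TB

87.74 TB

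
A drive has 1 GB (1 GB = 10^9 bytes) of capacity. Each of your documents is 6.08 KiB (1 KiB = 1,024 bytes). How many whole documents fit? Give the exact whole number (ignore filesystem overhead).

160,618

Capacity: 1 GB = 1,000,000,000 bytes
Per item: 6.08 KiB = 6,225.92 bytes
⌊1,000,000,000 / 6,225.92⌋ = 160,618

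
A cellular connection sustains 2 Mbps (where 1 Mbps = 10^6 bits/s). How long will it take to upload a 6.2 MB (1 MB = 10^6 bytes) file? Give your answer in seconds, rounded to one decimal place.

24.8 seconds

6.2 MB = 6,200,000 bytes = 49,600,000 bits
2 Mbps = 2,000,000 bits/s
time = 49,600,000 / 2,000,000 = 24.8 s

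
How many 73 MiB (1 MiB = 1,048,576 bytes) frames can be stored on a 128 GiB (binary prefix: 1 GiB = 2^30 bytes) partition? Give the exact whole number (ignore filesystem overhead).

Capacity: 128 GiB = 137,438,953,472 bytes
Per item: 73 MiB = 76,546,048 bytes
⌊137,438,953,472 / 76,546,048⌋ = 1,795

1,795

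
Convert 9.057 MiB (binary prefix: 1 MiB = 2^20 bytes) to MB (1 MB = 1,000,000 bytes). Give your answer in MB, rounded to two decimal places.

9.057 MiB × 1,048,576 bytes/MiB = 9,496,952.832 bytes
1 MB = 1,000,000 bytes
9,496,952.832 / 1,000,000 = 9.50 MB

9.50 MB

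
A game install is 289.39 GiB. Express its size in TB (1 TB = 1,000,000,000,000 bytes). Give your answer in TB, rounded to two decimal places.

289.39 GiB = 289.39 × 2^30 bytes = 310,730,146,447.36 bytes
1 TB = 10^12 bytes = 1,000,000,000,000 bytes
310,730,146,447.36 / 1,000,000,000,000 = 0.31 TB

0.31 TB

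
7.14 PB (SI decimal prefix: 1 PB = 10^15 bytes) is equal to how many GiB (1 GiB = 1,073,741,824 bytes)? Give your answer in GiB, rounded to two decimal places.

6,649,643.18 GiB

7.14 PB = 7.14 × 10^15 bytes = 7,140,000,000,000,000 bytes
1 GiB = 1,073,741,824 bytes
7,140,000,000,000,000 / 1,073,741,824 = 6,649,643.18 GiB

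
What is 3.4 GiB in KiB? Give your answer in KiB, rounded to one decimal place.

3.4 GiB = 3.4 × 2^30 bytes = 3,650,722,201.6 bytes
1 KiB = 2^10 bytes = 1,024 bytes
3,650,722,201.6 / 1,024 = 3,565,158.4 KiB

3,565,158.4 KiB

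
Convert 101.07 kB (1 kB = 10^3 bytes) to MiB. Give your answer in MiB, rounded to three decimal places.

0.096 MiB

101.07 kB = 101.07 × 10^3 bytes = 101,070 bytes
1 MiB = 1,048,576 bytes
101,070 / 1,048,576 = 0.096 MiB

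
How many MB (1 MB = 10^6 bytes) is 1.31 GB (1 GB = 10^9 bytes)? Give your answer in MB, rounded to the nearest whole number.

1.31 GB = 1.31 × 10^9 bytes = 1,310,000,000 bytes
1 MB = 1,000,000 bytes
1,310,000,000 / 1,000,000 = 1,310 MB

1,310 MB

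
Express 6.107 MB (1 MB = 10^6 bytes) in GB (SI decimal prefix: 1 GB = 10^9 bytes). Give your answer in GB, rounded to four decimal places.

0.0061 GB

6.107 MB × 1,000,000 bytes/MB = 6,107,000 bytes
1 GB = 1,000,000,000 bytes
6,107,000 / 1,000,000,000 = 0.0061 GB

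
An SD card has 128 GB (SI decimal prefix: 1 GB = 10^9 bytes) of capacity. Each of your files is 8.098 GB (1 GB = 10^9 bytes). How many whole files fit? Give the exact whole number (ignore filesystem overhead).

15

Capacity: 128 GB = 128,000,000,000 bytes
Per item: 8.098 GB = 8,098,000,000 bytes
⌊128,000,000,000 / 8,098,000,000⌋ = 15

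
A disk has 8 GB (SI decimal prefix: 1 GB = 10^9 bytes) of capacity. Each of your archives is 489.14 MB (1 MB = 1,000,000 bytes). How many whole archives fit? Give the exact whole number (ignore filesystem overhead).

16

Capacity: 8 GB = 8,000,000,000 bytes
Per item: 489.14 MB = 489,140,000 bytes
⌊8,000,000,000 / 489,140,000⌋ = 16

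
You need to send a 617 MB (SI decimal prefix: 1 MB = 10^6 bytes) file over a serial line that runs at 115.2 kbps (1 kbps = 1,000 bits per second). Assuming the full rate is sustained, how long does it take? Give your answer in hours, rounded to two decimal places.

11.90 hours

617 MB = 617,000,000 bytes = 4,936,000,000 bits
115.2 kbps = 115,200 bits/s
time = 4,936,000,000 / 115,200 = 42,847.2222 s
42,847.2222 s / 3600 = 11.90 hours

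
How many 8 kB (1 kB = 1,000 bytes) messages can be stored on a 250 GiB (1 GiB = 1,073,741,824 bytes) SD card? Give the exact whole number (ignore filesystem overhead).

Capacity: 250 GiB = 268,435,456,000 bytes
Per item: 8 kB = 8,000 bytes
⌊268,435,456,000 / 8,000⌋ = 33,554,432

33,554,432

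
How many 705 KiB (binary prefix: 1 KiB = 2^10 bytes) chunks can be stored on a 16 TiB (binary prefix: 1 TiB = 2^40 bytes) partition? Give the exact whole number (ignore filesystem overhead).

Capacity: 16 TiB = 17,592,186,044,416 bytes
Per item: 705 KiB = 721,920 bytes
⌊17,592,186,044,416 / 721,920⌋ = 24,368,608

24,368,608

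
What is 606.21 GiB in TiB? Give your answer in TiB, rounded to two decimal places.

606.21 GiB = 606.21 × 2^30 bytes = 650,913,031,127.04 bytes
1 TiB = 2^40 bytes = 1,099,511,627,776 bytes
650,913,031,127.04 / 1,099,511,627,776 = 0.59 TiB

0.59 TiB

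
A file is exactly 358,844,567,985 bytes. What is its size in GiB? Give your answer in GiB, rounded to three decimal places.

358,844,567,985 bytes given.
1 GiB = 1,073,741,824 bytes
358,844,567,985 / 1,073,741,824 = 334.200 GiB

334.200 GiB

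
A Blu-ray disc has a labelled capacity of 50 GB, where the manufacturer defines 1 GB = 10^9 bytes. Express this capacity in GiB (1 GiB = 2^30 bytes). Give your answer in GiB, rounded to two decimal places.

50 GB = 50 × 10^9 bytes = 50,000,000,000 bytes
1 GiB = 1,073,741,824 bytes
50,000,000,000 / 1,073,741,824 = 46.57 GiB

46.57 GiB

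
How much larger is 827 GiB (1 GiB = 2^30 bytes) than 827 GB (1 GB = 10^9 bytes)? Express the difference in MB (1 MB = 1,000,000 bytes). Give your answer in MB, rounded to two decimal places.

827 GiB = 827 × 1,073,741,824 = 887,984,488,448 bytes
827 GB = 827 × 1,000,000,000 = 827,000,000,000 bytes
difference = 60,984,488,448 bytes
60,984,488,448 / 1,000,000 = 60,984.49 MB

60,984.49 MB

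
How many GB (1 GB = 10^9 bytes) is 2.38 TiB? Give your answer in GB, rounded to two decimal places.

2,616.84 GB

2.38 TiB = 2.38 × 2^40 bytes = 2,616,837,674,106.88 bytes
1 GB = 1,000,000,000 bytes
2,616,837,674,106.88 / 1,000,000,000 = 2,616.84 GB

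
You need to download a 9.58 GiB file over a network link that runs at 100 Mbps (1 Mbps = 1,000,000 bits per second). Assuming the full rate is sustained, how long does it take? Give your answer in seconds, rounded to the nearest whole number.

9.58 GiB = 10,286,446,673.92 bytes = 82,291,573,391.36 bits
100 Mbps = 100,000,000 bits/s
time = 82,291,573,391.36 / 100,000,000 = 823 s

823 seconds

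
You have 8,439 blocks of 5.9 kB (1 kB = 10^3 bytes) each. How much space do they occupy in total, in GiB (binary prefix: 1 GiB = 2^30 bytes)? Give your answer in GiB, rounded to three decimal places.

Total = 8,439 × 5.9 kB = 49790.1 kB
= 49790.1 × 1,000 bytes = 49,790,100 bytes
1 GiB = 1,073,741,824 bytes
49,790,100 / 1,073,741,824 = 0.046 GiB

0.046 GiB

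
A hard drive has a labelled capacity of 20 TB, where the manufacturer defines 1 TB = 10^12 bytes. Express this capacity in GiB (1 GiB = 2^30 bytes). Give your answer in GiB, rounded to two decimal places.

20 TB = 20 × 10^12 bytes = 20,000,000,000,000 bytes
1 GiB = 2^30 bytes = 1,073,741,824 bytes
20,000,000,000,000 / 1,073,741,824 = 18,626.45 GiB

18,626.45 GiB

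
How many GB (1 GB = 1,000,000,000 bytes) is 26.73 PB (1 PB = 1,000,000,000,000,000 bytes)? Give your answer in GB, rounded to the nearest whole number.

26.73 PB = 26.73 × 10^15 bytes = 26,730,000,000,000,000 bytes
1 GB = 10^9 bytes = 1,000,000,000 bytes
26,730,000,000,000,000 / 1,000,000,000 = 26,730,000 GB

26,730,000 GB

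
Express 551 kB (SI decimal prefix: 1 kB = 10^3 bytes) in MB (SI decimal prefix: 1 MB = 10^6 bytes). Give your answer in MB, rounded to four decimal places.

551 kB × 1,000 bytes/kB = 551,000 bytes
1 MB = 1,000,000 bytes
551,000 / 1,000,000 = 0.5510 MB

0.5510 MB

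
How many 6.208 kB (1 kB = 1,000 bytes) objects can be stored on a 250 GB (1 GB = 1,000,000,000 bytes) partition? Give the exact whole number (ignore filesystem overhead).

40,270,618

Capacity: 250 GB = 250,000,000,000 bytes
Per item: 6.208 kB = 6,208 bytes
⌊250,000,000,000 / 6,208⌋ = 40,270,618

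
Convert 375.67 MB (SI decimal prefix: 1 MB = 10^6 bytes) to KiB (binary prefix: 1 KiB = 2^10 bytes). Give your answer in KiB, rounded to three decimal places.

375.67 MB = 375.67 × 10^6 bytes = 375,670,000 bytes
1 KiB = 1,024 bytes
375,670,000 / 1,024 = 366,865.234 KiB

366,865.234 KiB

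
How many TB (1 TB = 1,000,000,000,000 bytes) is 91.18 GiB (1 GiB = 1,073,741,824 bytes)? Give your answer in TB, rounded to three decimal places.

0.098 TB

91.18 GiB = 91.18 × 2^30 bytes = 97,903,779,512.32 bytes
1 TB = 10^12 bytes = 1,000,000,000,000 bytes
97,903,779,512.32 / 1,000,000,000,000 = 0.098 TB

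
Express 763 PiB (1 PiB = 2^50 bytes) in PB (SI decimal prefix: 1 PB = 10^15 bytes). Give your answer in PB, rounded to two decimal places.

859.06 PB

763 PiB = 763 × 2^50 bytes = 859,061,628,920,922,112 bytes
1 PB = 10^15 bytes = 1,000,000,000,000,000 bytes
859,061,628,920,922,112 / 1,000,000,000,000,000 = 859.06 PB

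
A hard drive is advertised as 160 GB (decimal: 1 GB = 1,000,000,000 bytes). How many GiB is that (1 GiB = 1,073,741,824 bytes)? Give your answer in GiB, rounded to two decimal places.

160 GB = 160 × 10^9 bytes = 160,000,000,000 bytes
1 GiB = 1,073,741,824 bytes
160,000,000,000 / 1,073,741,824 = 149.01 GiB

149.01 GiB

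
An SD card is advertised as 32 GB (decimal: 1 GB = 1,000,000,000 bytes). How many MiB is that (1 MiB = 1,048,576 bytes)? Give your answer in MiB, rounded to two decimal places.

32 GB = 32 × 10^9 bytes = 32,000,000,000 bytes
1 MiB = 2^20 bytes = 1,048,576 bytes
32,000,000,000 / 1,048,576 = 30,517.58 MiB

30,517.58 MiB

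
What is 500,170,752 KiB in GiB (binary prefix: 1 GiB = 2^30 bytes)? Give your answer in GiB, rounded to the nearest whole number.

500,170,752 KiB = 500,170,752 × 2^10 bytes = 512,174,850,048 bytes
1 GiB = 1,073,741,824 bytes
512,174,850,048 / 1,073,741,824 = 477 GiB

477 GiB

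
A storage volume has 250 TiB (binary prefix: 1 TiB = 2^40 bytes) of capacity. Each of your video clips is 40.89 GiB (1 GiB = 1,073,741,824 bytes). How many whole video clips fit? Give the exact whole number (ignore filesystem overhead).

6,260

Capacity: 250 TiB = 274,877,906,944,000 bytes
Per item: 40.89 GiB = 43,905,303,183.36 bytes
⌊274,877,906,944,000 / 43,905,303,183.36⌋ = 6,260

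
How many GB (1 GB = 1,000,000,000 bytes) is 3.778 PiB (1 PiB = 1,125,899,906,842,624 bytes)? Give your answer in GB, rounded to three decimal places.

4,253,649.848 GB

3.778 PiB = 3.778 × 2^50 bytes = 4,253,649,848,051,433.472 bytes
1 GB = 10^9 bytes = 1,000,000,000 bytes
4,253,649,848,051,433.472 / 1,000,000,000 = 4,253,649.848 GB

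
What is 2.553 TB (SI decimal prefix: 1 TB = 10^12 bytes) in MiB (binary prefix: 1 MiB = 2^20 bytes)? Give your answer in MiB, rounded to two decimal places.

2,434,730.53 MiB

2.553 TB = 2.553 × 10^12 bytes = 2,553,000,000,000 bytes
1 MiB = 2^20 bytes = 1,048,576 bytes
2,553,000,000,000 / 1,048,576 = 2,434,730.53 MiB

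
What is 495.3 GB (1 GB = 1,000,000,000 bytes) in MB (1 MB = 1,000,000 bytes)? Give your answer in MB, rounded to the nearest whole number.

495.3 GB = 495.3 × 10^9 bytes = 495,300,000,000 bytes
1 MB = 10^6 bytes = 1,000,000 bytes
495,300,000,000 / 1,000,000 = 495,300 MB

495,300 MB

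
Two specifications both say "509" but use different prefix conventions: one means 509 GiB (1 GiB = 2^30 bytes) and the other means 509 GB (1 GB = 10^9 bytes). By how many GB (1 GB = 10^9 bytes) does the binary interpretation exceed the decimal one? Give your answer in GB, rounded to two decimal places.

509 GiB = 509 × 1,073,741,824 = 546,534,588,416 bytes
509 GB = 509 × 1,000,000,000 = 509,000,000,000 bytes
difference = 37,534,588,416 bytes
37,534,588,416 / 1,000,000,000 = 37.53 GB

37.53 GB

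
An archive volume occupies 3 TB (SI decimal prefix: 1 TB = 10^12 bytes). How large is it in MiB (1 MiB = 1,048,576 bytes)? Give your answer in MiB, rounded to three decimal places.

3 TB = 3 × 10^12 bytes = 3,000,000,000,000 bytes
1 MiB = 2^20 bytes = 1,048,576 bytes
3,000,000,000,000 / 1,048,576 = 2,861,022.949 MiB

2,861,022.949 MiB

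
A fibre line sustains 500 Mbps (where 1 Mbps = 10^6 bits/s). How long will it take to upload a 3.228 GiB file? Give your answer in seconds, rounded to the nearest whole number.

55 seconds

3.228 GiB = 3,466,038,607.872 bytes = 27,728,308,862.976 bits
500 Mbps = 500,000,000 bits/s
time = 27,728,308,862.976 / 500,000,000 = 55 s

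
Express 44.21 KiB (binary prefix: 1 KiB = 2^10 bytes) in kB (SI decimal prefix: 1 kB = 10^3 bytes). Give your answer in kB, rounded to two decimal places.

45.27 kB

44.21 KiB × 1,024 bytes/KiB = 45,271.04 bytes
1 kB = 1,000 bytes
45,271.04 / 1,000 = 45.27 kB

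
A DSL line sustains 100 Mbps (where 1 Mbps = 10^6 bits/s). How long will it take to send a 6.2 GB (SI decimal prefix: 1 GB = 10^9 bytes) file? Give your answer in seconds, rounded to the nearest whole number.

6.2 GB = 6,200,000,000 bytes = 49,600,000,000 bits
100 Mbps = 100,000,000 bits/s
time = 49,600,000,000 / 100,000,000 = 496 s

496 seconds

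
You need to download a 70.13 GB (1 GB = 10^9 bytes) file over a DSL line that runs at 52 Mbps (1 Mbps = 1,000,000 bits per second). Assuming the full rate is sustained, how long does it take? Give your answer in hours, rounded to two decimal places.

70.13 GB = 70,130,000,000 bytes = 561,040,000,000 bits
52 Mbps = 52,000,000 bits/s
time = 561,040,000,000 / 52,000,000 = 10,789.2308 s
10,789.2308 s / 3600 = 3.00 hours

3.00 hours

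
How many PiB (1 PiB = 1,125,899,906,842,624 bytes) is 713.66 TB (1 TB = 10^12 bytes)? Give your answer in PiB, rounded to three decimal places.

713.66 TB = 713.66 × 10^12 bytes = 713,660,000,000,000 bytes
1 PiB = 2^50 bytes = 1,125,899,906,842,624 bytes
713,660,000,000,000 / 1,125,899,906,842,624 = 0.634 PiB

0.634 PiB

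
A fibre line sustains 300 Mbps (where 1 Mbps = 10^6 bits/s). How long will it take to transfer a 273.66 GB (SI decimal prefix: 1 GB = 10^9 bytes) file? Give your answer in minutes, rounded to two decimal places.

121.63 minutes

273.66 GB = 273,660,000,000 bytes = 2,189,280,000,000 bits
300 Mbps = 300,000,000 bits/s
time = 2,189,280,000,000 / 300,000,000 = 7,297.600 s
7,297.600 s / 60 = 121.63 minutes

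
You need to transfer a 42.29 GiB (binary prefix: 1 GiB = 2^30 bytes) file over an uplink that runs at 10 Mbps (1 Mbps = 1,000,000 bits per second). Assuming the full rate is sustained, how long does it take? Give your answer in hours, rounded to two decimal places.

10.09 hours

42.29 GiB = 45,408,541,736.96 bytes = 363,268,333,895.68 bits
10 Mbps = 10,000,000 bits/s
time = 363,268,333,895.68 / 10,000,000 = 36,326.8334 s
36,326.8334 s / 3600 = 10.09 hours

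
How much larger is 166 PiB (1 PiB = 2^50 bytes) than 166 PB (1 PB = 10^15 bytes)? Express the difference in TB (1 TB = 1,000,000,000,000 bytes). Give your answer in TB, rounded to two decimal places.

20,899.38 TB

166 PiB = 166 × 1,125,899,906,842,624 = 186,899,384,535,875,584 bytes
166 PB = 166 × 1,000,000,000,000,000 = 166,000,000,000,000,000 bytes
difference = 20,899,384,535,875,584 bytes
20,899,384,535,875,584 / 1,000,000,000,000 = 20,899.38 TB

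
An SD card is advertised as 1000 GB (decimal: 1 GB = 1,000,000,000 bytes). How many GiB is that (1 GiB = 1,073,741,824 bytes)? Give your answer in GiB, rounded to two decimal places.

931.32 GiB

1000 GB × 1,000,000,000 bytes/GB = 1,000,000,000,000 bytes
1 GiB = 1,073,741,824 bytes
1,000,000,000,000 / 1,073,741,824 = 931.32 GiB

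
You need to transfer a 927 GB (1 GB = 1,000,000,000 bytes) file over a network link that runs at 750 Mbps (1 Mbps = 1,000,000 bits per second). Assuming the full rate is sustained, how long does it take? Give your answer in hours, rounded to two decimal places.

2.75 hours

927 GB = 927,000,000,000 bytes = 7,416,000,000,000 bits
750 Mbps = 750,000,000 bits/s
time = 7,416,000,000,000 / 750,000,000 = 9,888.0000 s
9,888.0000 s / 3600 = 2.75 hours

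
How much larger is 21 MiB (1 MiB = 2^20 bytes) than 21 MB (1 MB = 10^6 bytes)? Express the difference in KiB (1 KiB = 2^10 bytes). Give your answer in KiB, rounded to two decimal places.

21 MiB = 21 × 1,048,576 = 22,020,096 bytes
21 MB = 21 × 1,000,000 = 21,000,000 bytes
difference = 1,020,096 bytes
1,020,096 / 1,024 = 996.19 KiB

996.19 KiB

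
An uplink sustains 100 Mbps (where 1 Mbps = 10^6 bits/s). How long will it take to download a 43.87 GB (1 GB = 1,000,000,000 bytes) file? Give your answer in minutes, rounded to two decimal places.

43.87 GB = 43,870,000,000 bytes = 350,960,000,000 bits
100 Mbps = 100,000,000 bits/s
time = 350,960,000,000 / 100,000,000 = 3,509.600 s
3,509.600 s / 60 = 58.49 minutes

58.49 minutes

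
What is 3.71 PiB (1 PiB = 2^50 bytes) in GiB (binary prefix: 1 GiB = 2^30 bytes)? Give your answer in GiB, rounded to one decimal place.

3.71 PiB = 3.71 × 2^50 bytes = 4,177,088,654,386,135.04 bytes
1 GiB = 1,073,741,824 bytes
4,177,088,654,386,135.04 / 1,073,741,824 = 3,890,217.0 GiB

3,890,217.0 GiB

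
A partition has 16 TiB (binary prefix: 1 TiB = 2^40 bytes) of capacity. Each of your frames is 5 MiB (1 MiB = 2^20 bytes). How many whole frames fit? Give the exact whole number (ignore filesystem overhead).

3,355,443

Capacity: 16 TiB = 17,592,186,044,416 bytes
Per item: 5 MiB = 5,242,880 bytes
⌊17,592,186,044,416 / 5,242,880⌋ = 3,355,443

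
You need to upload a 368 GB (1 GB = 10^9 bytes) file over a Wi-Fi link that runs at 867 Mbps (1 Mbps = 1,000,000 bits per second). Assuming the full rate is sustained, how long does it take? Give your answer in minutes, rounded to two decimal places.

56.59 minutes

368 GB = 368,000,000,000 bytes = 2,944,000,000,000 bits
867 Mbps = 867,000,000 bits/s
time = 2,944,000,000,000 / 867,000,000 = 3,395.617 s
3,395.617 s / 60 = 56.59 minutes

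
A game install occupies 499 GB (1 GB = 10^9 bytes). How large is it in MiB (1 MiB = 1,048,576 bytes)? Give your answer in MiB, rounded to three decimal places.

499 GB = 499 × 10^9 bytes = 499,000,000,000 bytes
1 MiB = 2^20 bytes = 1,048,576 bytes
499,000,000,000 / 1,048,576 = 475,883.484 MiB

475,883.484 MiB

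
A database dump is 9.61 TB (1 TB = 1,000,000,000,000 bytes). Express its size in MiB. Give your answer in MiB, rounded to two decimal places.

9.61 TB = 9.61 × 10^12 bytes = 9,610,000,000,000 bytes
1 MiB = 1,048,576 bytes
9,610,000,000,000 / 1,048,576 = 9,164,810.18 MiB

9,164,810.18 MiB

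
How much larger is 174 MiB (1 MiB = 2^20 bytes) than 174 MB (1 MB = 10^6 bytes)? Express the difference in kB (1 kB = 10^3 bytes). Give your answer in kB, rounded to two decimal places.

8,452.22 kB

174 MiB = 174 × 1,048,576 = 182,452,224 bytes
174 MB = 174 × 1,000,000 = 174,000,000 bytes
difference = 8,452,224 bytes
8,452,224 / 1,000 = 8,452.22 kB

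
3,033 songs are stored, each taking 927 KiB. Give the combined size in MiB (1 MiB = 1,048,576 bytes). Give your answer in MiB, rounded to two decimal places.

Total = 3,033 × 927 KiB = 2,811,591 KiB
= 2,811,591 × 1,024 bytes = 2,879,069,184 bytes
1 MiB = 1,048,576 bytes
2,879,069,184 / 1,048,576 = 2,745.69 MiB

2,745.69 MiB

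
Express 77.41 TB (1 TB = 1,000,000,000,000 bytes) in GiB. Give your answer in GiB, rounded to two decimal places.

72,093.68 GiB

77.41 TB = 77.41 × 10^12 bytes = 77,410,000,000,000 bytes
1 GiB = 2^30 bytes = 1,073,741,824 bytes
77,410,000,000,000 / 1,073,741,824 = 72,093.68 GiB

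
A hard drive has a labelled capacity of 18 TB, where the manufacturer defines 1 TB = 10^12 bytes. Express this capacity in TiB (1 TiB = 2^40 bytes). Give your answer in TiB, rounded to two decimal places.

18 TB = 18 × 10^12 bytes = 18,000,000,000,000 bytes
1 TiB = 2^40 bytes = 1,099,511,627,776 bytes
18,000,000,000,000 / 1,099,511,627,776 = 16.37 TiB

16.37 TiB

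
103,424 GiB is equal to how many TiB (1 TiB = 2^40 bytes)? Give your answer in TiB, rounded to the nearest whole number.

101 TiB

103,424 GiB × 1,073,741,824 bytes/GiB = 111,050,674,405,376 bytes
1 TiB = 2^40 bytes = 1,099,511,627,776 bytes
111,050,674,405,376 / 1,099,511,627,776 = 101 TiB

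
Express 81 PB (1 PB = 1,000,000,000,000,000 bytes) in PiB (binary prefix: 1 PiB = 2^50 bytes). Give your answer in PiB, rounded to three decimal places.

81 PB × 1,000,000,000,000,000 bytes/PB = 81,000,000,000,000,000 bytes
1 PiB = 2^50 bytes = 1,125,899,906,842,624 bytes
81,000,000,000,000,000 / 1,125,899,906,842,624 = 71.942 PiB

71.942 PiB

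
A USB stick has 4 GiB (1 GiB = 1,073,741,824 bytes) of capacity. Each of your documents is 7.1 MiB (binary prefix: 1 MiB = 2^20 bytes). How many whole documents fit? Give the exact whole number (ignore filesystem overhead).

576

Capacity: 4 GiB = 4,294,967,296 bytes
Per item: 7.1 MiB = 7,444,889.6 bytes
⌊4,294,967,296 / 7,444,889.6⌋ = 576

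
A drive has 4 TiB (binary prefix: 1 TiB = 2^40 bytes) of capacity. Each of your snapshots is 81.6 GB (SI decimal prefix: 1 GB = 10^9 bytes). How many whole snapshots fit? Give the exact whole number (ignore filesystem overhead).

Capacity: 4 TiB = 4,398,046,511,104 bytes
Per item: 81.6 GB = 81,600,000,000 bytes
⌊4,398,046,511,104 / 81,600,000,000⌋ = 53

53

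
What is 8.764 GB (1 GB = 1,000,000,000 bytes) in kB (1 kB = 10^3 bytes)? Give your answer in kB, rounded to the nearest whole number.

8.764 GB = 8.764 × 10^9 bytes = 8,764,000,000 bytes
1 kB = 10^3 bytes = 1,000 bytes
8,764,000,000 / 1,000 = 8,764,000 kB

8,764,000 kB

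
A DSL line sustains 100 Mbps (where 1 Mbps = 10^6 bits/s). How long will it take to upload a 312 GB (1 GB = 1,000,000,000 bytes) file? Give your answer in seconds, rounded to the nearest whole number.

24,960 seconds

312 GB = 312,000,000,000 bytes = 2,496,000,000,000 bits
100 Mbps = 100,000,000 bits/s
time = 2,496,000,000,000 / 100,000,000 = 24,960 s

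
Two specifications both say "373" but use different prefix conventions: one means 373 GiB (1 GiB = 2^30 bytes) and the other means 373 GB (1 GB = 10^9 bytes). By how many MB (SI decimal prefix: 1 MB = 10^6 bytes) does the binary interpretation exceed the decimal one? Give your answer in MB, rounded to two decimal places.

27,505.70 MB

373 GiB = 373 × 1,073,741,824 = 400,505,700,352 bytes
373 GB = 373 × 1,000,000,000 = 373,000,000,000 bytes
difference = 27,505,700,352 bytes
27,505,700,352 / 1,000,000 = 27,505.70 MB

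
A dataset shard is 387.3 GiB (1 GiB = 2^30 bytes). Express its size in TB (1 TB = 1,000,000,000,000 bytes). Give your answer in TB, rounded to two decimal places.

387.3 GiB × 1,073,741,824 bytes/GiB = 415,860,208,435.2 bytes
1 TB = 1,000,000,000,000 bytes
415,860,208,435.2 / 1,000,000,000,000 = 0.42 TB

0.42 TB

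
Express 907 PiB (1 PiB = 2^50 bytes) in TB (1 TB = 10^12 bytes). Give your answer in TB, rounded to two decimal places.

1,021,191.22 TB

907 PiB = 907 × 2^50 bytes = 1,021,191,215,506,259,968 bytes
1 TB = 1,000,000,000,000 bytes
1,021,191,215,506,259,968 / 1,000,000,000,000 = 1,021,191.22 TB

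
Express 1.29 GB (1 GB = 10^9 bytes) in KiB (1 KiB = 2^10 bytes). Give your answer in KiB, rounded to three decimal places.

1.29 GB = 1.29 × 10^9 bytes = 1,290,000,000 bytes
1 KiB = 1,024 bytes
1,290,000,000 / 1,024 = 1,259,765.625 KiB

1,259,765.625 KiB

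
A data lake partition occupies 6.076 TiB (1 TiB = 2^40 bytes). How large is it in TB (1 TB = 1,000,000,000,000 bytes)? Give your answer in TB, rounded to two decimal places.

6.68 TB

6.076 TiB = 6.076 × 2^40 bytes = 6,680,632,650,366.976 bytes
1 TB = 1,000,000,000,000 bytes
6,680,632,650,366.976 / 1,000,000,000,000 = 6.68 TB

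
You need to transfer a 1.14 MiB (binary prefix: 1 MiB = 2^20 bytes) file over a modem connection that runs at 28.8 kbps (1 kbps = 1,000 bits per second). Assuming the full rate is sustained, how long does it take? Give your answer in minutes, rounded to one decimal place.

5.5 minutes

1.14 MiB = 1,195,376.64 bytes = 9,563,013.12 bits
28.8 kbps = 28,800 bits/s
time = 9,563,013.12 / 28,800 = 332.05 s
332.05 s / 60 = 5.5 minutes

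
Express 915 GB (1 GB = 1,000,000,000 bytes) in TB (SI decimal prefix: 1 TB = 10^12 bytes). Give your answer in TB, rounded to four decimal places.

0.9150 TB

915 GB × 1,000,000,000 bytes/GB = 915,000,000,000 bytes
1 TB = 10^12 bytes = 1,000,000,000,000 bytes
915,000,000,000 / 1,000,000,000,000 = 0.9150 TB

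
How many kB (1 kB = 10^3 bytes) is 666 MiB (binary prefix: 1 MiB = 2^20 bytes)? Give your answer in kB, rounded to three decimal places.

666 MiB = 666 × 2^20 bytes = 698,351,616 bytes
1 kB = 10^3 bytes = 1,000 bytes
698,351,616 / 1,000 = 698,351.616 kB

698,351.616 kB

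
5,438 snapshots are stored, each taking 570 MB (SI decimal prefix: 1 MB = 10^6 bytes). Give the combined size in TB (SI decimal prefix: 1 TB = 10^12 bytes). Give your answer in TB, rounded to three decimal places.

3.100 TB

Total = 5,438 × 570 MB = 3,099,660 MB
= 3,099,660 × 1,000,000 bytes = 3,099,660,000,000 bytes
1 TB = 1,000,000,000,000 bytes
3,099,660,000,000 / 1,000,000,000,000 = 3.100 TB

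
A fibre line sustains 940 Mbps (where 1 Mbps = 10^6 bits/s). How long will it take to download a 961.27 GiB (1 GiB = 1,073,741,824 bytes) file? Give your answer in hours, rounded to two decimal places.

2.44 hours

961.27 GiB = 1,032,155,803,156.48 bytes = 8,257,246,425,251.84 bits
940 Mbps = 940,000,000 bits/s
time = 8,257,246,425,251.84 / 940,000,000 = 8,784.3047 s
8,784.3047 s / 3600 = 2.44 hours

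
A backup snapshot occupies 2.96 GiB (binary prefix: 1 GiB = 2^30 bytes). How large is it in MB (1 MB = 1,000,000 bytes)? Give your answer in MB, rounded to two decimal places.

2.96 GiB × 1,073,741,824 bytes/GiB = 3,178,275,799.04 bytes
1 MB = 1,000,000 bytes
3,178,275,799.04 / 1,000,000 = 3,178.28 MB

3,178.28 MB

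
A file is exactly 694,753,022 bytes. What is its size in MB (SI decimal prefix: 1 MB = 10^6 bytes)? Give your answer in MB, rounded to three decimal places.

694.753 MB

694,753,022 bytes given.
1 MB = 10^6 bytes = 1,000,000 bytes
694,753,022 / 1,000,000 = 694.753 MB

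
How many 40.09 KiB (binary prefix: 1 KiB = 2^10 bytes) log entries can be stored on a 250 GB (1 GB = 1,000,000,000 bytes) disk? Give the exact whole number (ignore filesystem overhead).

6,089,813

Capacity: 250 GB = 250,000,000,000 bytes
Per item: 40.09 KiB = 41,052.16 bytes
⌊250,000,000,000 / 41,052.16⌋ = 6,089,813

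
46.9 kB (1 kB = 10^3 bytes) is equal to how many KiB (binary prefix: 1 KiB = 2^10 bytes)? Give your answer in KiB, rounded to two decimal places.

45.80 KiB

46.9 kB = 46.9 × 10^3 bytes = 46,900 bytes
1 KiB = 2^10 bytes = 1,024 bytes
46,900 / 1,024 = 45.80 KiB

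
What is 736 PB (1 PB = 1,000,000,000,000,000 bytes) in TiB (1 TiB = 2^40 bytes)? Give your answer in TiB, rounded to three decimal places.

736 PB = 736 × 10^15 bytes = 736,000,000,000,000,000 bytes
1 TiB = 1,099,511,627,776 bytes
736,000,000,000,000,000 / 1,099,511,627,776 = 669,388.101 TiB

669,388.101 TiB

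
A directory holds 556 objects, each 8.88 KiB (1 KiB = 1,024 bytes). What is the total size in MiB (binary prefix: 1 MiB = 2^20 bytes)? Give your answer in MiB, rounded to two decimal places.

4.82 MiB

Total = 556 × 8.88 KiB = 4937.28 KiB
= 4937.28 × 1,024 bytes = 5,055,774.72 bytes
1 MiB = 1,048,576 bytes
5,055,774.72 / 1,048,576 = 4.82 MiB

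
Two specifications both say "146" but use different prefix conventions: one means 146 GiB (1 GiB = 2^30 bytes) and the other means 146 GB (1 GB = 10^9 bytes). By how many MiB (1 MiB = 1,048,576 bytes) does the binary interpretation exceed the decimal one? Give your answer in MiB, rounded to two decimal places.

10,267.55 MiB

146 GiB = 146 × 1,073,741,824 = 156,766,306,304 bytes
146 GB = 146 × 1,000,000,000 = 146,000,000,000 bytes
difference = 10,766,306,304 bytes
10,766,306,304 / 1,048,576 = 10,267.55 MiB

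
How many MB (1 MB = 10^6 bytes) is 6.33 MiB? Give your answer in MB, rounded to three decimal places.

6.33 MiB = 6.33 × 2^20 bytes = 6,637,486.08 bytes
1 MB = 1,000,000 bytes
6,637,486.08 / 1,000,000 = 6.637 MB

6.637 MB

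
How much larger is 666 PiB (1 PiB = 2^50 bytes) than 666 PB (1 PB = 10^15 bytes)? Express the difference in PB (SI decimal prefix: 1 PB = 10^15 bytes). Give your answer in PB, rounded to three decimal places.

83.849 PB

666 PiB = 666 × 1,125,899,906,842,624 = 749,849,337,957,187,584 bytes
666 PB = 666 × 1,000,000,000,000,000 = 666,000,000,000,000,000 bytes
difference = 83,849,337,957,187,584 bytes
83,849,337,957,187,584 / 1,000,000,000,000,000 = 83.849 PB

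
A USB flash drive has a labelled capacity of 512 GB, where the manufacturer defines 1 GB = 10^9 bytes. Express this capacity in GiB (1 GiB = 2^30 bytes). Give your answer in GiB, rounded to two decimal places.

476.84 GiB

512 GB = 512 × 10^9 bytes = 512,000,000,000 bytes
1 GiB = 1,073,741,824 bytes
512,000,000,000 / 1,073,741,824 = 476.84 GiB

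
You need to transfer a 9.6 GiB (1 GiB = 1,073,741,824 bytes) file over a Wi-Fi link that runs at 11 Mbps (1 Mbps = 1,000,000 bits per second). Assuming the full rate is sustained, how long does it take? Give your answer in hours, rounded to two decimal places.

9.6 GiB = 10,307,921,510.4 bytes = 82,463,372,083.2 bits
11 Mbps = 11,000,000 bits/s
time = 82,463,372,083.2 / 11,000,000 = 7,496.6702 s
7,496.6702 s / 3600 = 2.08 hours

2.08 hours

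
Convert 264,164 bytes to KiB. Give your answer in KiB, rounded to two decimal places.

257.97 KiB

264,164 bytes given.
1 KiB = 1,024 bytes
264,164 / 1,024 = 257.97 KiB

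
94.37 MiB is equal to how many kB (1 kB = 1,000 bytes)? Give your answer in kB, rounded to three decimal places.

98,954.117 kB

94.37 MiB × 1,048,576 bytes/MiB = 98,954,117.12 bytes
1 kB = 10^3 bytes = 1,000 bytes
98,954,117.12 / 1,000 = 98,954.117 kB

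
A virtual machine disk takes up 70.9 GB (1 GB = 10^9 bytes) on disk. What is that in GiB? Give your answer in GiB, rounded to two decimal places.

70.9 GB = 70.9 × 10^9 bytes = 70,900,000,000 bytes
1 GiB = 1,073,741,824 bytes
70,900,000,000 / 1,073,741,824 = 66.03 GiB

66.03 GiB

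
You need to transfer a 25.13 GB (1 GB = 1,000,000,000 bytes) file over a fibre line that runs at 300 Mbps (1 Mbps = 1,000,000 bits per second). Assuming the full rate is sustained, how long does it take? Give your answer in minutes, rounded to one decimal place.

25.13 GB = 25,130,000,000 bytes = 201,040,000,000 bits
300 Mbps = 300,000,000 bits/s
time = 201,040,000,000 / 300,000,000 = 670.13 s
670.13 s / 60 = 11.2 minutes

11.2 minutes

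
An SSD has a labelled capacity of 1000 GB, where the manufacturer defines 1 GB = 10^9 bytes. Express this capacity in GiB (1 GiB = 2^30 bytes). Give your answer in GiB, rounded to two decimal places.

1000 GB × 1,000,000,000 bytes/GB = 1,000,000,000,000 bytes
1 GiB = 2^30 bytes = 1,073,741,824 bytes
1,000,000,000,000 / 1,073,741,824 = 931.32 GiB

931.32 GiB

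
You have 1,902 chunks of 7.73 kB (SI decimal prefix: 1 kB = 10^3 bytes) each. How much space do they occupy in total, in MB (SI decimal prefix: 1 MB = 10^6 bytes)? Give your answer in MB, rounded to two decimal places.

14.70 MB

Total = 1,902 × 7.73 kB = 14702.46 kB
= 14702.46 × 1,000 bytes = 14,702,460 bytes
1 MB = 1,000,000 bytes
14,702,460 / 1,000,000 = 14.70 MB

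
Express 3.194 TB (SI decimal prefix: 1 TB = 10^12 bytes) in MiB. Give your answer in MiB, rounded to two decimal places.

3.194 TB = 3.194 × 10^12 bytes = 3,194,000,000,000 bytes
1 MiB = 1,048,576 bytes
3,194,000,000,000 / 1,048,576 = 3,046,035.77 MiB

3,046,035.77 MiB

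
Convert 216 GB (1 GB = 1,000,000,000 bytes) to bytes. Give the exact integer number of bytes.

216 × 1,000,000,000 = 216,000,000,000 bytes  (1 GB = 10^9 bytes)

216,000,000,000 bytes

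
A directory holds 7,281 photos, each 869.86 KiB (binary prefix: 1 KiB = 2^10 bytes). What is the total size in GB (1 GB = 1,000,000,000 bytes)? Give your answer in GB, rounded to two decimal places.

Total = 7,281 × 869.86 KiB = 6333450.66 KiB
= 6333450.66 × 1,024 bytes = 6,485,453,475.84 bytes
1 GB = 1,000,000,000 bytes
6,485,453,475.84 / 1,000,000,000 = 6.49 GB

6.49 GB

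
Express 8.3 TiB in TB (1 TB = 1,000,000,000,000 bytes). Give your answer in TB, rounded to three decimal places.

9.126 TB

8.3 TiB = 8.3 × 2^40 bytes = 9,125,946,510,540.8 bytes
1 TB = 10^12 bytes = 1,000,000,000,000 bytes
9,125,946,510,540.8 / 1,000,000,000,000 = 9.126 TB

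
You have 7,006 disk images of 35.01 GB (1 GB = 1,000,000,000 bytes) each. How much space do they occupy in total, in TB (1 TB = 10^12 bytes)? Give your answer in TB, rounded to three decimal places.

245.280 TB

Total = 7,006 × 35.01 GB = 245280.06 GB
= 245280.06 × 1,000,000,000 bytes = 245,280,060,000,000 bytes
1 TB = 1,000,000,000,000 bytes
245,280,060,000,000 / 1,000,000,000,000 = 245.280 TB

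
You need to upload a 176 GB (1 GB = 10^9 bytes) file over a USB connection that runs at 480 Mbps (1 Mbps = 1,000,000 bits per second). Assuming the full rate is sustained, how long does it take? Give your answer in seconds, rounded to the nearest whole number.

176 GB = 176,000,000,000 bytes = 1,408,000,000,000 bits
480 Mbps = 480,000,000 bits/s
time = 1,408,000,000,000 / 480,000,000 = 2,933 s

2,933 seconds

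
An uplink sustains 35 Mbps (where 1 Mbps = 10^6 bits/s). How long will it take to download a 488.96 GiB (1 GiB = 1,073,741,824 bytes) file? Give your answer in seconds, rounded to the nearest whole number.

120,004 seconds

488.96 GiB = 525,016,802,263.04 bytes = 4,200,134,418,104.32 bits
35 Mbps = 35,000,000 bits/s
time = 4,200,134,418,104.32 / 35,000,000 = 120,004 s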